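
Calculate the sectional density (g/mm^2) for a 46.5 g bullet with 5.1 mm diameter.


SD = m/d^2 = 46.5/5.1^2 = 1.788 g/mm^2

1.788 g/mm^2


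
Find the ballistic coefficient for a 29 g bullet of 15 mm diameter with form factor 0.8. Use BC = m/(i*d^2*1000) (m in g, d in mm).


BC = m/(i*d^2*1000) = 29/(0.8 * 15^2 * 1000) = 0.0001611

0.0001611


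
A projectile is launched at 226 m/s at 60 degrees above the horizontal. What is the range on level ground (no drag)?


R = v0^2 * sin(2*theta) / g = 226^2 * sin(2*60°) / 9.81 = 4509 m

4509 m


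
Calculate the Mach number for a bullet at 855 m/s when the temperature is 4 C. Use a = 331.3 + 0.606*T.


a = 331.3 + 0.606*(4) = 333.724 m/s
M = v/a = 855/333.724 = 2.562

2.562


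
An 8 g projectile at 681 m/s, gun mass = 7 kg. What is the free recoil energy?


v_r = m_p*v_p/m_gun = 0.008*681/7 = 0.778286 m/s, E_r = 0.5*m_gun*v_r^2 = 0.5*7*0.778286^2 = 2.12 J

2.12 J


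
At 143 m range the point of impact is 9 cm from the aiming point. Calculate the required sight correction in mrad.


1 mrad subtends 1 cm per 10 m of range, so adj = error_cm / (dist_m / 10) = 9 / (143/10) = 0.6294 mrad

0.6294 mrad


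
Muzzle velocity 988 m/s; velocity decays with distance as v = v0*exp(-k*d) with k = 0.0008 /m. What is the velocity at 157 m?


v = v0*exp(-k*d) = 988*exp(-0.0008*157) = 871.4 m/s

871.4 m/s


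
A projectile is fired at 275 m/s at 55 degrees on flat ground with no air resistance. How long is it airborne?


T = 2*v0*sin(theta)/g = 2*275*sin(55°)/9.81 = 45.93 s

45.93 s


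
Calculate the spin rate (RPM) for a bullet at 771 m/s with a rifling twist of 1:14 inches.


twist_m = 14*0.0254 = 0.3556 m
spin = v/twist = 771/0.3556 = 2168.166 rev/s
RPM = spin*60 = 2168.166*60 ≈ 130090 RPM

130090 RPM


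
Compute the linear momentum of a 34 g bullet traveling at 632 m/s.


p = m*v = 0.034*632 = 21.49 kg·m/s

21.49 kg·m/s


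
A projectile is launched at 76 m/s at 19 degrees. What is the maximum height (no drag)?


H = (v0*sin(theta))^2 / (2g) = (76*sin(19°))^2 / (2*9.81) = 31.2 m

31.2 m


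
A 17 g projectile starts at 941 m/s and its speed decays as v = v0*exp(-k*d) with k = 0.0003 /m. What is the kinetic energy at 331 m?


v = v0*exp(-k*d) = 941*exp(-0.0003*331) = 852.048 m/s
E = 0.5*m*v^2 = 0.5*0.017*852.048^2 = 6171 J

6171 J


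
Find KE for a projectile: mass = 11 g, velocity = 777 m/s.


E = 0.5*m*v^2 = 0.5*0.011*777^2 = 3321 J

3321 J


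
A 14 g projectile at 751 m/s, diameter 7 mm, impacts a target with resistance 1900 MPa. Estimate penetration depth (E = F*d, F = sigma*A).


A = pi*(d/2)^2 = pi*(7/2)^2 = 38.4845 mm^2
E = 0.5*m*v^2 = 0.5*0.014*751^2 = 3948.01 J
depth = E/(sigma*A) = 3948.01 J / (1900 MPa * 38.4845 mm^2) = 3948.01/(1900 * 38.4845) m = 0.0539931 m ≈ 53.99 mm

53.99 mm


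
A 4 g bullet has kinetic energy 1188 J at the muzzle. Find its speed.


v = sqrt(2*E/m) = sqrt(2*1188/0.004) = 770.7 m/s

770.7 m/s


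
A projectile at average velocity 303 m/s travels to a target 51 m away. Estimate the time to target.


t = d/v = 51/303 = 0.1683 s

0.1683 s


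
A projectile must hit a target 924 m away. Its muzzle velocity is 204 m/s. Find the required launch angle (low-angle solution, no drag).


sin(2*theta) = R*g/v0^2 = 924*9.81/204^2 = 0.217811, theta = arcsin(0.217811)/2 = 6.29°

6.29 degrees


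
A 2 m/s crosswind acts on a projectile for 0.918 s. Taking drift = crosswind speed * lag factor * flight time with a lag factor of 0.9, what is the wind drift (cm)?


drift = v_wind * lag * t = 2 * 0.9 * 0.918 = 1.6524 m ≈ 165.2 cm

165.2 cm


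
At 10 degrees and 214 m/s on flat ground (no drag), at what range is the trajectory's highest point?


R = v0^2*sin(2*theta)/g = 214^2*sin(2*10°)/9.81 = 1596.65 m
apex_dist = R/2 = 1596.65/2 = 798.3 m

798.3 m


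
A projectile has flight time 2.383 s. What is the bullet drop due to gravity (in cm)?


drop = 0.5*g*t^2 = 0.5*9.81*2.383^2 = 27.854 m ≈ 2785 cm

2785 cm


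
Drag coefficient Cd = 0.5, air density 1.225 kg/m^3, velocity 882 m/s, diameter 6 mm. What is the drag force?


A = pi*(d/2)^2 = pi*(6/2000)^2 = 2.82743e-05 m^2
Fd = 0.5*Cd*rho*A*v^2 = 0.5*0.5*1.225*2.82743e-05*882^2 = 6.736 N

6.736 N


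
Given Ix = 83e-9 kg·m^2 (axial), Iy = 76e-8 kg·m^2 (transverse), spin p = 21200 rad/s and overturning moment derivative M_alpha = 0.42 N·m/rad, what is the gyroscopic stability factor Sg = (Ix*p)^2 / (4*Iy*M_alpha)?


Sg = Ix^2 * p^2 / (4 * Iy * M_alpha) = (83e-9)^2 * 21200^2 / (4 * 76e-8 * 0.42) = 2.425

2.425


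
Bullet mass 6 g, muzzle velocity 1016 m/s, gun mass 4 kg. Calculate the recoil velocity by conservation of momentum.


v_recoil = m_p * v_p / m_gun = 0.006 * 1016 / 4 = 1.524 m/s

1.524 m/s


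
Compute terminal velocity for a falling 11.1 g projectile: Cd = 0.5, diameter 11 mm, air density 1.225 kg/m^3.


A = pi*(d/2)^2 = pi*(11/2000)^2 = 9.50332e-05 m^2
vt = sqrt(2mg/(Cd*rho*A)) = sqrt(2*0.0111*9.81/(0.5 * 1.225 * 9.50332e-05)) = 61.17 m/s

61.17 m/s


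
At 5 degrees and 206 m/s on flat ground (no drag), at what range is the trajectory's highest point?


R = v0^2*sin(2*theta)/g = 206^2*sin(2*5°)/9.81 = 751.166 m
apex_dist = R/2 = 751.166/2 = 375.6 m

375.6 m


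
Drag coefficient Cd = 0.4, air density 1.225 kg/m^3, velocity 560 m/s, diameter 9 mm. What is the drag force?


A = pi*(d/2)^2 = pi*(9/2000)^2 = 6.36173e-05 m^2
Fd = 0.5*Cd*rho*A*v^2 = 0.5*0.4*1.225*6.36173e-05*560^2 = 4.888 N

4.888 N


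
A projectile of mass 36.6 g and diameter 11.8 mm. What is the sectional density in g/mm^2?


SD = m/d^2 = 36.6/11.8^2 = 0.2629 g/mm^2

0.2629 g/mm^2


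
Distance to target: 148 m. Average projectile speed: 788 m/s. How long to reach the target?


t = d/v = 148/788 = 0.1878 s

0.1878 s


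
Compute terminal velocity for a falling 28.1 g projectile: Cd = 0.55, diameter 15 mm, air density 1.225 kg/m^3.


A = pi*(d/2)^2 = pi*(15/2000)^2 = 1.76715e-04 m^2
vt = sqrt(2mg/(Cd*rho*A)) = sqrt(2*0.0281*9.81/(0.55 * 1.225 * 1.76715e-04)) = 68.05 m/s

68.05 m/s


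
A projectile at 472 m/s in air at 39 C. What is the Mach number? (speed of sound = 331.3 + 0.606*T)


a = 331.3 + 0.606*(39) = 354.934 m/s
M = v/a = 472/354.934 = 1.33

1.33


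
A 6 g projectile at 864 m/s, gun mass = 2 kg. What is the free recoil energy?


v_r = m_p*v_p/m_gun = 0.006*864/2 = 2.592 m/s, E_r = 0.5*m_gun*v_r^2 = 0.5*2*2.592^2 = 6.718 J

6.718 J


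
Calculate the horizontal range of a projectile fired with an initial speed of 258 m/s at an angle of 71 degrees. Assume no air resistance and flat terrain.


R = v0^2 * sin(2*theta) / g = 258^2 * sin(2*71°) / 9.81 = 4177 m

4177 m


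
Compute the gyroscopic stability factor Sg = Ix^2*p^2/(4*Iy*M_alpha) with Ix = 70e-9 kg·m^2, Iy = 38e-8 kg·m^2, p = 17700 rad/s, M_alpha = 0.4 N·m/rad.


Sg = Ix^2 * p^2 / (4 * Iy * M_alpha) = (70e-9)^2 * 17700^2 / (4 * 38e-8 * 0.4) = 2.525

2.525


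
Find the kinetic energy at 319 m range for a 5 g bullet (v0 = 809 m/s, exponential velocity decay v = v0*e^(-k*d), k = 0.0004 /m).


v = v0*exp(-k*d) = 809*exp(-0.0004*319) = 712.086 m/s
E = 0.5*m*v^2 = 0.5*0.005*712.086^2 = 1268 J

1268 J


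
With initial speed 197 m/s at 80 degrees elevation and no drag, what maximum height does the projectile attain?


H = (v0*sin(theta))^2 / (2g) = (197*sin(80°))^2 / (2*9.81) = 1918 m

1918 m


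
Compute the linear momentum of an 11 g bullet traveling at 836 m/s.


p = m*v = 0.011*836 = 9.196 kg·m/s

9.196 kg·m/s


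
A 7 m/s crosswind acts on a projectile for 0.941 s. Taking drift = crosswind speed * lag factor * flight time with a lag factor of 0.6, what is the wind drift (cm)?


drift = v_wind * lag * t = 7 * 0.6 * 0.941 = 3.9522 m ≈ 395.2 cm

395.2 cm


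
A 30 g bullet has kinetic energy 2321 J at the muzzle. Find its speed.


v = sqrt(2*E/m) = sqrt(2*2321/0.03) = 393.4 m/s

393.4 m/s


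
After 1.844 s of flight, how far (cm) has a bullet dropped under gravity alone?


drop = 0.5*g*t^2 = 0.5*9.81*1.844^2 = 16.6786 m ≈ 1668 cm

1668 cm


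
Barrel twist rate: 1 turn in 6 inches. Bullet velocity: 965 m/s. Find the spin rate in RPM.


twist_m = 6*0.0254 = 0.1524 m
spin = v/twist = 965/0.1524 = 6332.021 rev/s
RPM = spin*60 = 6332.021*60 ≈ 379921 RPM

379921 RPM


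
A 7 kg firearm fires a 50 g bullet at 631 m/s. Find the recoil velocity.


v_recoil = m_p * v_p / m_gun = 0.05 * 631 / 7 = 4.507 m/s

4.507 m/s


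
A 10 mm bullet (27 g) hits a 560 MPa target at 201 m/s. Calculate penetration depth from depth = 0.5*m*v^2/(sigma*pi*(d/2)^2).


A = pi*(d/2)^2 = pi*(10/2)^2 = 78.5398 mm^2
E = 0.5*m*v^2 = 0.5*0.027*201^2 = 545.413 J
depth = E/(sigma*A) = 545.413 J / (560 MPa * 78.5398 mm^2) = 545.413/(560 * 78.5398) m = 0.0124008 m ≈ 12.4 mm

12.4 mm


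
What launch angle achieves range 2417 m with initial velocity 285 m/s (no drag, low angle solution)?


sin(2*theta) = R*g/v0^2 = 2417*9.81/285^2 = 0.291915, theta = arcsin(0.291915)/2 = 8.486°

8.486 degrees


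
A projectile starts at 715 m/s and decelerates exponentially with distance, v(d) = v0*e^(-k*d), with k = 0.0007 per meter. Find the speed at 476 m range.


v = v0*exp(-k*d) = 715*exp(-0.0007*476) = 512.4 m/s

512.4 m/s


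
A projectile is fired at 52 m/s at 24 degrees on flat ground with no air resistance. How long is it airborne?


T = 2*v0*sin(theta)/g = 2*52*sin(24°)/9.81 = 4.312 s

4.312 s


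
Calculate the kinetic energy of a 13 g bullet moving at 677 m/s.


E = 0.5*m*v^2 = 0.5*0.013*677^2 = 2979 J

2979 J


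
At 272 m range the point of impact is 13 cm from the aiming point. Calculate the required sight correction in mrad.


1 mrad subtends 1 cm per 10 m of range, so adj = error_cm / (dist_m / 10) = 13 / (272/10) = 0.4779 mrad

0.4779 mrad


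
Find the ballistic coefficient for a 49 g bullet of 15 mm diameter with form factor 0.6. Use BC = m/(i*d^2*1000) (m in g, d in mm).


BC = m/(i*d^2*1000) = 49/(0.6 * 15^2 * 1000) = 0.000363

0.000363


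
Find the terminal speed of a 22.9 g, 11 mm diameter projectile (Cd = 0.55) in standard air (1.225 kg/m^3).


A = pi*(d/2)^2 = pi*(11/2000)^2 = 9.50332e-05 m^2
vt = sqrt(2mg/(Cd*rho*A)) = sqrt(2*0.0229*9.81/(0.55 * 1.225 * 9.50332e-05)) = 83.77 m/s

83.77 m/s


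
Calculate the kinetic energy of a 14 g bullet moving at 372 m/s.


E = 0.5*m*v^2 = 0.5*0.014*372^2 = 968.7 J

968.7 J


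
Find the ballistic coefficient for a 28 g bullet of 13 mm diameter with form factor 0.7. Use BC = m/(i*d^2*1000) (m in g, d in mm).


BC = m/(i*d^2*1000) = 28/(0.7 * 13^2 * 1000) = 0.0002367

0.0002367


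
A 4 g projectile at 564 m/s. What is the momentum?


p = m*v = 0.004*564 = 2.256 kg·m/s

2.256 kg·m/s


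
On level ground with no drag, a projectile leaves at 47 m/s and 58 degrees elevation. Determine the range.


R = v0^2 * sin(2*theta) / g = 47^2 * sin(2*58°) / 9.81 = 202.4 m

202.4 m


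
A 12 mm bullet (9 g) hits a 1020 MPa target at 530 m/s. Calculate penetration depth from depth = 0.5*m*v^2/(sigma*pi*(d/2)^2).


A = pi*(d/2)^2 = pi*(12/2)^2 = 113.097 mm^2
E = 0.5*m*v^2 = 0.5*0.009*530^2 = 1264.05 J
depth = E/(sigma*A) = 1264.05 J / (1020 MPa * 113.097 mm^2) = 1264.05/(1020 * 113.097) m = 0.0109575 m ≈ 10.96 mm

10.96 mm


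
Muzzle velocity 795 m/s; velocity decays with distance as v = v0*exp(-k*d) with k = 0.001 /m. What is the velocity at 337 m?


v = v0*exp(-k*d) = 795*exp(-0.001*337) = 567.6 m/s

567.6 m/s


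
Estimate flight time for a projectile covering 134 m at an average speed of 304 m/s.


t = d/v = 134/304 = 0.4408 s

0.4408 s


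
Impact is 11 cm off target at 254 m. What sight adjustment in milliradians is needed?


1 mrad subtends 1 cm per 10 m of range, so adj = error_cm / (dist_m / 10) = 11 / (254/10) = 0.4331 mrad

0.4331 mrad


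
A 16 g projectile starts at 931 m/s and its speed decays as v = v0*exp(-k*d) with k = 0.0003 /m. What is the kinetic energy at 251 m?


v = v0*exp(-k*d) = 931*exp(-0.0003*251) = 863.47 m/s
E = 0.5*m*v^2 = 0.5*0.016*863.47^2 = 5965 J

5965 J


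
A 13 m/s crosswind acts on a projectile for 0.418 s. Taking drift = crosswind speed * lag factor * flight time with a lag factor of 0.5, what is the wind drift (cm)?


drift = v_wind * lag * t = 13 * 0.5 * 0.418 = 2.717 m ≈ 271.7 cm

271.7 cm


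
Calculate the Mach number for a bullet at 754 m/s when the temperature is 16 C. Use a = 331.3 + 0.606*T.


a = 331.3 + 0.606*(16) = 340.996 m/s
M = v/a = 754/340.996 = 2.211

2.211


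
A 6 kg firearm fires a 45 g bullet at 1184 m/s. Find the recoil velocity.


v_recoil = m_p * v_p / m_gun = 0.045 * 1184 / 6 = 8.88 m/s

8.88 m/s


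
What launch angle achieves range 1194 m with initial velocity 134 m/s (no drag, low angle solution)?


sin(2*theta) = R*g/v0^2 = 1194*9.81/134^2 = 0.652325, theta = arcsin(0.652325)/2 = 20.36°

20.36 degrees


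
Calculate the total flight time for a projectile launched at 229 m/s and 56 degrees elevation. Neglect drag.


T = 2*v0*sin(theta)/g = 2*229*sin(56°)/9.81 = 38.71 s

38.71 s


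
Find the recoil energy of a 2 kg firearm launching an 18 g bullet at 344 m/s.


v_r = m_p*v_p/m_gun = 0.018*344/2 = 3.096 m/s, E_r = 0.5*m_gun*v_r^2 = 0.5*2*3.096^2 = 9.585 J

9.585 J


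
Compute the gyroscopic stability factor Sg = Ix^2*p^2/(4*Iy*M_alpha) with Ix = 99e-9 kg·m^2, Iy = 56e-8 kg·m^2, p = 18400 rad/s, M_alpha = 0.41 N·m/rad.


Sg = Ix^2 * p^2 / (4 * Iy * M_alpha) = (99e-9)^2 * 18400^2 / (4 * 56e-8 * 0.41) = 3.613

3.613


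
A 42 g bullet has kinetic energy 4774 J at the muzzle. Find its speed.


v = sqrt(2*E/m) = sqrt(2*4774/0.042) = 476.8 m/s

476.8 m/s


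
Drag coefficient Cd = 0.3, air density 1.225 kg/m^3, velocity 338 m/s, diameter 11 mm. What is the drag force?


A = pi*(d/2)^2 = pi*(11/2000)^2 = 9.50332e-05 m^2
Fd = 0.5*Cd*rho*A*v^2 = 0.5*0.3*1.225*9.50332e-05*338^2 = 1.995 N

1.995 N


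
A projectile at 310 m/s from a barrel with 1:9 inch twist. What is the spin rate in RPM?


twist_m = 9*0.0254 = 0.2286 m
spin = v/twist = 310/0.2286 = 1356.08 rev/s
RPM = spin*60 = 1356.08*60 ≈ 81365 RPM

81365 RPM


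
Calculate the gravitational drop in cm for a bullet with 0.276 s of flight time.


drop = 0.5*g*t^2 = 0.5*9.81*0.276^2 = 0.373643 m ≈ 37.36 cm

37.36 cm


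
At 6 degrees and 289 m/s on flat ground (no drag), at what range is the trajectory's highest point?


R = v0^2*sin(2*theta)/g = 289^2*sin(2*6°)/9.81 = 1770.13 m
apex_dist = R/2 = 1770.13/2 = 885.1 m

885.1 m


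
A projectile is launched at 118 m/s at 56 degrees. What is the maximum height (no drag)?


H = (v0*sin(theta))^2 / (2g) = (118*sin(56°))^2 / (2*9.81) = 487.8 m

487.8 m


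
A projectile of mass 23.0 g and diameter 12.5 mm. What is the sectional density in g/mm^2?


SD = m/d^2 = 23.0/12.5^2 = 0.1472 g/mm^2

0.1472 g/mm^2


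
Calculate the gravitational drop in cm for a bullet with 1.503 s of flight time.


drop = 0.5*g*t^2 = 0.5*9.81*1.503^2 = 11.0804 m ≈ 1108 cm

1108 cm


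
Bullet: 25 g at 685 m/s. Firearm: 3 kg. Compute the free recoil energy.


v_r = m_p*v_p/m_gun = 0.025*685/3 = 5.70833 m/s, E_r = 0.5*m_gun*v_r^2 = 0.5*3*5.70833^2 = 48.88 J

48.88 J


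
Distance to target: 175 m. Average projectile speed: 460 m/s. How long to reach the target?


t = d/v = 175/460 = 0.3804 s

0.3804 s


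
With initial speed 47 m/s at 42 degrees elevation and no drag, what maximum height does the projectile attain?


H = (v0*sin(theta))^2 / (2g) = (47*sin(42°))^2 / (2*9.81) = 50.41 m

50.41 m


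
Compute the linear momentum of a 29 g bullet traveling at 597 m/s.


p = m*v = 0.029*597 = 17.31 kg·m/s

17.31 kg·m/s


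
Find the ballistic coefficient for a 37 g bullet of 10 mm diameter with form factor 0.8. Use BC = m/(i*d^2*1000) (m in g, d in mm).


BC = m/(i*d^2*1000) = 37/(0.8 * 10^2 * 1000) = 0.0004625

0.0004625


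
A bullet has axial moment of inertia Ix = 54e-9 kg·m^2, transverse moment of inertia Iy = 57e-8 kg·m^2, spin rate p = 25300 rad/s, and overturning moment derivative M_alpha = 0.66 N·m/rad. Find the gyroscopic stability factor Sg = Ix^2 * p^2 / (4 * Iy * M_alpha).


Sg = Ix^2 * p^2 / (4 * Iy * M_alpha) = (54e-9)^2 * 25300^2 / (4 * 57e-8 * 0.66) = 1.24

1.24


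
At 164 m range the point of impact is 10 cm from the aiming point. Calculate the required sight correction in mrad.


1 mrad subtends 1 cm per 10 m of range, so adj = error_cm / (dist_m / 10) = 10 / (164/10) = 0.6098 mrad

0.6098 mrad


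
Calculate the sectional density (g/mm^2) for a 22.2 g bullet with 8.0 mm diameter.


SD = m/d^2 = 22.2/8.0^2 = 0.3469 g/mm^2

0.3469 g/mm^2


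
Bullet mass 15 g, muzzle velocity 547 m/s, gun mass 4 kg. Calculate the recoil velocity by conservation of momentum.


v_recoil = m_p * v_p / m_gun = 0.015 * 547 / 4 = 2.051 m/s

2.051 m/s


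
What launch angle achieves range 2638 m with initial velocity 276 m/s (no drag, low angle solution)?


sin(2*theta) = R*g/v0^2 = 2638*9.81/276^2 = 0.339724, theta = arcsin(0.339724)/2 = 9.93°

9.93 degrees


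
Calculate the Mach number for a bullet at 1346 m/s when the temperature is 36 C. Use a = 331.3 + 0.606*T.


a = 331.3 + 0.606*(36) = 353.116 m/s
M = v/a = 1346/353.116 = 3.812

3.812


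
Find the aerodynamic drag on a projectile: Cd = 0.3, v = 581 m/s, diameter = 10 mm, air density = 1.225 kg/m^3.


A = pi*(d/2)^2 = pi*(10/2000)^2 = 7.85398e-05 m^2
Fd = 0.5*Cd*rho*A*v^2 = 0.5*0.3*1.225*7.85398e-05*581^2 = 4.872 N

4.872 N


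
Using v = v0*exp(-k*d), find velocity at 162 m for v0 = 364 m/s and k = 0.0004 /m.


v = v0*exp(-k*d) = 364*exp(-0.0004*162) = 341.2 m/s

341.2 m/s


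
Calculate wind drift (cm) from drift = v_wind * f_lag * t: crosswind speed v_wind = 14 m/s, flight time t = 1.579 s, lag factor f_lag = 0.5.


drift = v_wind * lag * t = 14 * 0.5 * 1.579 = 11.053 m ≈ 1105 cm

1105 cm


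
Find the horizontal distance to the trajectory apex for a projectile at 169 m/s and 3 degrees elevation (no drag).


R = v0^2*sin(2*theta)/g = 169^2*sin(2*3°)/9.81 = 304.326 m
apex_dist = R/2 = 304.326/2 = 152.2 m

152.2 m


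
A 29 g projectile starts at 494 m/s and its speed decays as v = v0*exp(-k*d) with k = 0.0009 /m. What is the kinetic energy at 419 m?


v = v0*exp(-k*d) = 494*exp(-0.0009*419) = 338.809 m/s
E = 0.5*m*v^2 = 0.5*0.029*338.809^2 = 1664 J

1664 J


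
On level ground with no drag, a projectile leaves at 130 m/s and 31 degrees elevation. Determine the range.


R = v0^2 * sin(2*theta) / g = 130^2 * sin(2*31°) / 9.81 = 1521 m

1521 m


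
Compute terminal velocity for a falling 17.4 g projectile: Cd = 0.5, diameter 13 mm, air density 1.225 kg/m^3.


A = pi*(d/2)^2 = pi*(13/2000)^2 = 1.32732e-04 m^2
vt = sqrt(2mg/(Cd*rho*A)) = sqrt(2*0.0174*9.81/(0.5 * 1.225 * 1.32732e-04)) = 64.8 m/s

64.8 m/s


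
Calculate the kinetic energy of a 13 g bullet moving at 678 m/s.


E = 0.5*m*v^2 = 0.5*0.013*678^2 = 2988 J

2988 J


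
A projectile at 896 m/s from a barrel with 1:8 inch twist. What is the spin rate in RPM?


twist_m = 8*0.0254 = 0.2032 m
spin = v/twist = 896/0.2032 = 4409.449 rev/s
RPM = spin*60 = 4409.449*60 ≈ 264567 RPM

264567 RPM


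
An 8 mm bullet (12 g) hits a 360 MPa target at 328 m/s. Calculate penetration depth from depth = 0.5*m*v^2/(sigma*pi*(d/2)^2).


A = pi*(d/2)^2 = pi*(8/2)^2 = 50.2655 mm^2
E = 0.5*m*v^2 = 0.5*0.012*328^2 = 645.504 J
depth = E/(sigma*A) = 645.504 J / (360 MPa * 50.2655 mm^2) = 645.504/(360 * 50.2655) m = 0.0356719 m ≈ 35.67 mm

35.67 mm


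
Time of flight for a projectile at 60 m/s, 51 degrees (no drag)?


T = 2*v0*sin(theta)/g = 2*60*sin(51°)/9.81 = 9.506 s

9.506 s


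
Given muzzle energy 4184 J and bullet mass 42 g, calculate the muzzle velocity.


v = sqrt(2*E/m) = sqrt(2*4184/0.042) = 446.4 m/s

446.4 m/s


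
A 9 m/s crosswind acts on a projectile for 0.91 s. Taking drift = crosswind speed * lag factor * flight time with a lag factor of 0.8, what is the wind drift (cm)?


drift = v_wind * lag * t = 9 * 0.8 * 0.91 = 6.552 m ≈ 655.2 cm

655.2 cm


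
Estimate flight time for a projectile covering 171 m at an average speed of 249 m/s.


t = d/v = 171/249 = 0.6867 s

0.6867 s


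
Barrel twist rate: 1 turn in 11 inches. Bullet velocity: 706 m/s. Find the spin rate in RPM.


twist_m = 11*0.0254 = 0.2794 m
spin = v/twist = 706/0.2794 = 2526.843 rev/s
RPM = spin*60 = 2526.843*60 ≈ 151611 RPM

151611 RPM


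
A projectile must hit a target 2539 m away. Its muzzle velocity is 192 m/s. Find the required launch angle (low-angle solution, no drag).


sin(2*theta) = R*g/v0^2 = 2539*9.81/192^2 = 0.675662, theta = arcsin(0.675662)/2 = 21.25°

21.25 degrees


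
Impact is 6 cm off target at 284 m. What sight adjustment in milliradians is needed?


1 mrad subtends 1 cm per 10 m of range, so adj = error_cm / (dist_m / 10) = 6 / (284/10) = 0.2113 mrad

0.2113 mrad


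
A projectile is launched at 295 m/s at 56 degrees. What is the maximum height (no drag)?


H = (v0*sin(theta))^2 / (2g) = (295*sin(56°))^2 / (2*9.81) = 3049 m

3049 m


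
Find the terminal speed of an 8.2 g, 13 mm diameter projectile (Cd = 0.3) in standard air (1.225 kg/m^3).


A = pi*(d/2)^2 = pi*(13/2000)^2 = 1.32732e-04 m^2
vt = sqrt(2mg/(Cd*rho*A)) = sqrt(2*0.0082*9.81/(0.3 * 1.225 * 1.32732e-04)) = 57.43 m/s

57.43 m/s


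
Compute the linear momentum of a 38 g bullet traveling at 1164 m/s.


p = m*v = 0.038*1164 = 44.23 kg·m/s

44.23 kg·m/s


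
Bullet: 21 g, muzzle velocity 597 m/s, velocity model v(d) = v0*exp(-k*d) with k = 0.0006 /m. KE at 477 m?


v = v0*exp(-k*d) = 597*exp(-0.0006*477) = 448.414 m/s
E = 0.5*m*v^2 = 0.5*0.021*448.414^2 = 2111 J

2111 J


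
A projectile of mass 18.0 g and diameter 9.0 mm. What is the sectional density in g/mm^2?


SD = m/d^2 = 18.0/9.0^2 = 0.2222 g/mm^2

0.2222 g/mm^2


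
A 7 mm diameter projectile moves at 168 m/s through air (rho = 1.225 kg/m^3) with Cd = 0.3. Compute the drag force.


A = pi*(d/2)^2 = pi*(7/2000)^2 = 3.84845e-05 m^2
Fd = 0.5*Cd*rho*A*v^2 = 0.5*0.3*1.225*3.84845e-05*168^2 = 0.1996 N

0.1996 N


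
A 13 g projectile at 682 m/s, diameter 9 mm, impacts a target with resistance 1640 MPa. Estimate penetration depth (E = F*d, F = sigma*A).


A = pi*(d/2)^2 = pi*(9/2)^2 = 63.6173 mm^2
E = 0.5*m*v^2 = 0.5*0.013*682^2 = 3023.31 J
depth = E/(sigma*A) = 3023.31 J / (1640 MPa * 63.6173 mm^2) = 3023.31/(1640 * 63.6173) m = 0.0289777 m ≈ 28.98 mm

28.98 mm


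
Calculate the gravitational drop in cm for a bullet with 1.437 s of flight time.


drop = 0.5*g*t^2 = 0.5*9.81*1.437^2 = 10.1287 m ≈ 1013 cm

1013 cm


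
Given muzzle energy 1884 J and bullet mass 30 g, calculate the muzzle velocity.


v = sqrt(2*E/m) = sqrt(2*1884/0.03) = 354.4 m/s

354.4 m/s


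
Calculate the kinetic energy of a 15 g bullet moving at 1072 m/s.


E = 0.5*m*v^2 = 0.5*0.015*1072^2 = 8619 J

8619 J


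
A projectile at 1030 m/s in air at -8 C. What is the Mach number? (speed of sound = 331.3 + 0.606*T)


a = 331.3 + 0.606*(-8) = 326.452 m/s
M = v/a = 1030/326.452 = 3.155

3.155


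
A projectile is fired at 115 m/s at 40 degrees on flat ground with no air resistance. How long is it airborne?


T = 2*v0*sin(theta)/g = 2*115*sin(40°)/9.81 = 15.07 s

15.07 s


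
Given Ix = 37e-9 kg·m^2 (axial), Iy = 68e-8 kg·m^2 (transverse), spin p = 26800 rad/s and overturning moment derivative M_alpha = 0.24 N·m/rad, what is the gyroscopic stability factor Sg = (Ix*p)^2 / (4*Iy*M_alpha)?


Sg = Ix^2 * p^2 / (4 * Iy * M_alpha) = (37e-9)^2 * 26800^2 / (4 * 68e-8 * 0.24) = 1.506

1.506


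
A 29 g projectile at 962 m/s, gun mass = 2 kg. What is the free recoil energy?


v_r = m_p*v_p/m_gun = 0.029*962/2 = 13.949 m/s, E_r = 0.5*m_gun*v_r^2 = 0.5*2*13.949^2 = 194.6 J

194.6 J


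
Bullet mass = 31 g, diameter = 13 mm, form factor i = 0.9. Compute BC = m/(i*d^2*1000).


BC = m/(i*d^2*1000) = 31/(0.9 * 13^2 * 1000) = 0.0002038

0.0002038


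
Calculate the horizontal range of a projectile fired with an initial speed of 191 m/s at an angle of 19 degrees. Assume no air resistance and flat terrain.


R = v0^2 * sin(2*theta) / g = 191^2 * sin(2*19°) / 9.81 = 2289 m

2289 m


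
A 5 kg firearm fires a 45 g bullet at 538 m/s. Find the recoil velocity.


v_recoil = m_p * v_p / m_gun = 0.045 * 538 / 5 = 4.842 m/s

4.842 m/s


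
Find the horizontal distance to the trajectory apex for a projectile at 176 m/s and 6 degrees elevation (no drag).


R = v0^2*sin(2*theta)/g = 176^2*sin(2*6°)/9.81 = 656.501 m
apex_dist = R/2 = 656.501/2 = 328.3 m

328.3 m


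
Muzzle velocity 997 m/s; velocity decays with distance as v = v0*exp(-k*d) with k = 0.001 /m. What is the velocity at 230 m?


v = v0*exp(-k*d) = 997*exp(-0.001*230) = 792.2 m/s

792.2 m/s


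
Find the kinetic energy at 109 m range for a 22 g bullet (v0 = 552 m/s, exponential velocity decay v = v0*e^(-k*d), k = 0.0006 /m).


v = v0*exp(-k*d) = 552*exp(-0.0006*109) = 517.054 m/s
E = 0.5*m*v^2 = 0.5*0.022*517.054^2 = 2941 J

2941 J


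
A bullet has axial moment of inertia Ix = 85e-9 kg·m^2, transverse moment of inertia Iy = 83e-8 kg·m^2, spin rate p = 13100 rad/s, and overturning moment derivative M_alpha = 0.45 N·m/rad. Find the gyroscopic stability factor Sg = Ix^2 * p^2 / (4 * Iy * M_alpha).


Sg = Ix^2 * p^2 / (4 * Iy * M_alpha) = (85e-9)^2 * 13100^2 / (4 * 83e-8 * 0.45) = 0.8299

0.8299


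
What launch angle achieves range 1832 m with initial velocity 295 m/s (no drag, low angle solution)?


sin(2*theta) = R*g/v0^2 = 1832*9.81/295^2 = 0.206514, theta = arcsin(0.206514)/2 = 5.959°

5.959 degrees


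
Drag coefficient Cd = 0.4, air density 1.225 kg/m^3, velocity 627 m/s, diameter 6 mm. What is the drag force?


A = pi*(d/2)^2 = pi*(6/2000)^2 = 2.82743e-05 m^2
Fd = 0.5*Cd*rho*A*v^2 = 0.5*0.4*1.225*2.82743e-05*627^2 = 2.723 N

2.723 N


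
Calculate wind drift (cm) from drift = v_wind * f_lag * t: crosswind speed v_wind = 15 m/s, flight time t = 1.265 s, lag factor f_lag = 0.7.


drift = v_wind * lag * t = 15 * 0.7 * 1.265 = 13.2825 m ≈ 1328 cm

1328 cm


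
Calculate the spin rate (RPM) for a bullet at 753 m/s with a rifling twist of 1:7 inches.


twist_m = 7*0.0254 = 0.1778 m
spin = v/twist = 753/0.1778 = 4235.096 rev/s
RPM = spin*60 = 4235.096*60 ≈ 254106 RPM

254106 RPM


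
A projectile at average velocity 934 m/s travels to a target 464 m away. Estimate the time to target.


t = d/v = 464/934 = 0.4968 s

0.4968 s


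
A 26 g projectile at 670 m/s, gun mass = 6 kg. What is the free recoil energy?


v_r = m_p*v_p/m_gun = 0.026*670/6 = 2.90333 m/s, E_r = 0.5*m_gun*v_r^2 = 0.5*6*2.90333^2 = 25.29 J

25.29 J


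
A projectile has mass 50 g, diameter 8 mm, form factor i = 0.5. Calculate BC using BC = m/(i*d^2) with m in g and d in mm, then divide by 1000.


BC = m/(i*d^2*1000) = 50/(0.5 * 8^2 * 1000) = 0.001563

0.001563


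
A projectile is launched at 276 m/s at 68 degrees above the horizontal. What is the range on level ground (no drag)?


R = v0^2 * sin(2*theta) / g = 276^2 * sin(2*68°) / 9.81 = 5394 m

5394 m


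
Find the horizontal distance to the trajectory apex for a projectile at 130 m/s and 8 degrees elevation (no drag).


R = v0^2*sin(2*theta)/g = 130^2*sin(2*8°)/9.81 = 474.849 m
apex_dist = R/2 = 474.849/2 = 237.4 m

237.4 m


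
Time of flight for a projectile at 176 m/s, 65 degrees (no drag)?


T = 2*v0*sin(theta)/g = 2*176*sin(65°)/9.81 = 32.52 s

32.52 s


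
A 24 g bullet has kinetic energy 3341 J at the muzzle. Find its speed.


v = sqrt(2*E/m) = sqrt(2*3341/0.024) = 527.7 m/s

527.7 m/s


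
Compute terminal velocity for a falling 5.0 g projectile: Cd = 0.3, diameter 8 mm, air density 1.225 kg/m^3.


A = pi*(d/2)^2 = pi*(8/2000)^2 = 5.02655e-05 m^2
vt = sqrt(2mg/(Cd*rho*A)) = sqrt(2*0.005*9.81/(0.3 * 1.225 * 5.02655e-05)) = 72.87 m/s

72.87 m/s


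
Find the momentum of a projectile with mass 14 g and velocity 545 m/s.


p = m*v = 0.014*545 = 7.63 kg·m/s

7.63 kg·m/s


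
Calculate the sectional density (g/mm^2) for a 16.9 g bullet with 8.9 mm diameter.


SD = m/d^2 = 16.9/8.9^2 = 0.2134 g/mm^2

0.2134 g/mm^2


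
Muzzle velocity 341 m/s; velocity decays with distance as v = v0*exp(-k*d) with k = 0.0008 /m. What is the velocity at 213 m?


v = v0*exp(-k*d) = 341*exp(-0.0008*213) = 287.6 m/s

287.6 m/s


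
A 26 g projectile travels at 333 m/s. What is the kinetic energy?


E = 0.5*m*v^2 = 0.5*0.026*333^2 = 1442 J

1442 J


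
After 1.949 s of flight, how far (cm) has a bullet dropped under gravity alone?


drop = 0.5*g*t^2 = 0.5*9.81*1.949^2 = 18.6321 m ≈ 1863 cm

1863 cm


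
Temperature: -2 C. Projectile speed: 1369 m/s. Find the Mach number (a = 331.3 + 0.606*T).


a = 331.3 + 0.606*(-2) = 330.088 m/s
M = v/a = 1369/330.088 = 4.147

4.147


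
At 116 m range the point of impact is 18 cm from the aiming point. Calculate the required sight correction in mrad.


1 mrad subtends 1 cm per 10 m of range, so adj = error_cm / (dist_m / 10) = 18 / (116/10) = 1.552 mrad

1.552 mrad


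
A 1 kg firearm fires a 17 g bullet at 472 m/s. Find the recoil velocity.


v_recoil = m_p * v_p / m_gun = 0.017 * 472 / 1 = 8.024 m/s

8.024 m/s


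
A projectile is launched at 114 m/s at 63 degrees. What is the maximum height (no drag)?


H = (v0*sin(theta))^2 / (2g) = (114*sin(63°))^2 / (2*9.81) = 525.9 m

525.9 m


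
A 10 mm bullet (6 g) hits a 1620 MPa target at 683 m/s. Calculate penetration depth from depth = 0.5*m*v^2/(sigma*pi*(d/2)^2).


A = pi*(d/2)^2 = pi*(10/2)^2 = 78.5398 mm^2
E = 0.5*m*v^2 = 0.5*0.006*683^2 = 1399.47 J
depth = E/(sigma*A) = 1399.47 J / (1620 MPa * 78.5398 mm^2) = 1399.47/(1620 * 78.5398) m = 0.0109991 m ≈ 11 mm

11 mm


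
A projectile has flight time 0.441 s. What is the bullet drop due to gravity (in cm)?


drop = 0.5*g*t^2 = 0.5*9.81*0.441^2 = 0.953929 m ≈ 95.39 cm

95.39 cm


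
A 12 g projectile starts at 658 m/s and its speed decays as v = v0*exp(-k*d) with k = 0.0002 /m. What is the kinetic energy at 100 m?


v = v0*exp(-k*d) = 658*exp(-0.0002*100) = 644.971 m/s
E = 0.5*m*v^2 = 0.5*0.012*644.971^2 = 2496 J

2496 J


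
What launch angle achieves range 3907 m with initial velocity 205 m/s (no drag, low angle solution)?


sin(2*theta) = R*g/v0^2 = 3907*9.81/205^2 = 0.912021, theta = arcsin(0.912021)/2 = 32.89°

32.89 degrees


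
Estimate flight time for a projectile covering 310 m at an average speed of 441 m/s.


t = d/v = 310/441 = 0.7029 s

0.7029 s


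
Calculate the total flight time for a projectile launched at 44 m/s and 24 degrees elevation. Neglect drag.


T = 2*v0*sin(theta)/g = 2*44*sin(24°)/9.81 = 3.649 s

3.649 s


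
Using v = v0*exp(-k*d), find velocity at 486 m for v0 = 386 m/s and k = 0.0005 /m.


v = v0*exp(-k*d) = 386*exp(-0.0005*486) = 302.7 m/s

302.7 m/s


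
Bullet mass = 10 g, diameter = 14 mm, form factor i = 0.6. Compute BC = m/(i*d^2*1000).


BC = m/(i*d^2*1000) = 10/(0.6 * 14^2 * 1000) = 8.503e-05

8.503e-05


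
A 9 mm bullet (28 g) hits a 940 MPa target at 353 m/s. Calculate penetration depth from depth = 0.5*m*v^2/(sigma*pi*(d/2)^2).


A = pi*(d/2)^2 = pi*(9/2)^2 = 63.6173 mm^2
E = 0.5*m*v^2 = 0.5*0.028*353^2 = 1744.53 J
depth = E/(sigma*A) = 1744.53 J / (940 MPa * 63.6173 mm^2) = 1744.53/(940 * 63.6173) m = 0.0291726 m ≈ 29.17 mm

29.17 mm


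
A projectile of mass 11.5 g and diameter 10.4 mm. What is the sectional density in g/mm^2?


SD = m/d^2 = 11.5/10.4^2 = 0.1063 g/mm^2

0.1063 g/mm^2


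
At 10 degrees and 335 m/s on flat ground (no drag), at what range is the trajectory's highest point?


R = v0^2*sin(2*theta)/g = 335^2*sin(2*10°)/9.81 = 3912.66 m
apex_dist = R/2 = 3912.66/2 = 1956 m

1956 m


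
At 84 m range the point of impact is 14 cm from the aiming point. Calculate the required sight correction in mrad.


1 mrad subtends 1 cm per 10 m of range, so adj = error_cm / (dist_m / 10) = 14 / (84/10) = 1.667 mrad

1.667 mrad


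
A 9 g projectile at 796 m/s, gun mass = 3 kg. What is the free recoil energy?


v_r = m_p*v_p/m_gun = 0.009*796/3 = 2.388 m/s, E_r = 0.5*m_gun*v_r^2 = 0.5*3*2.388^2 = 8.554 J

8.554 J


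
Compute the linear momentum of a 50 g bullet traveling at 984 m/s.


p = m*v = 0.05*984 = 49.2 kg·m/s

49.2 kg·m/s


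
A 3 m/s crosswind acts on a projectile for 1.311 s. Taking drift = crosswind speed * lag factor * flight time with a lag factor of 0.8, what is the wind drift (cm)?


drift = v_wind * lag * t = 3 * 0.8 * 1.311 = 3.1464 m ≈ 314.6 cm

314.6 cm


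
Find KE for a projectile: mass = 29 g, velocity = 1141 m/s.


E = 0.5*m*v^2 = 0.5*0.029*1141^2 = 18877 J

18877 J


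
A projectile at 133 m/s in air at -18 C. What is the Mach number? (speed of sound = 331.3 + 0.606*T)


a = 331.3 + 0.606*(-18) = 320.392 m/s
M = v/a = 133/320.392 = 0.4151

0.4151


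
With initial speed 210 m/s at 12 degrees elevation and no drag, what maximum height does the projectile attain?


H = (v0*sin(theta))^2 / (2g) = (210*sin(12°))^2 / (2*9.81) = 97.16 m

97.16 m


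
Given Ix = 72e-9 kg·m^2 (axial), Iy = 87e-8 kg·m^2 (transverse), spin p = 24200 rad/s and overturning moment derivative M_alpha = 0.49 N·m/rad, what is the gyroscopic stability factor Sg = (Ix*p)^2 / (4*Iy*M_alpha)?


Sg = Ix^2 * p^2 / (4 * Iy * M_alpha) = (72e-9)^2 * 24200^2 / (4 * 87e-8 * 0.49) = 1.78

1.78


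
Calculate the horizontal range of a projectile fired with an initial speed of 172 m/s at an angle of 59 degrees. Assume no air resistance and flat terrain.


R = v0^2 * sin(2*theta) / g = 172^2 * sin(2*59°) / 9.81 = 2663 m

2663 m


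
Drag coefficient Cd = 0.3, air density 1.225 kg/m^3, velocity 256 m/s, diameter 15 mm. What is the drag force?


A = pi*(d/2)^2 = pi*(15/2000)^2 = 1.76715e-04 m^2
Fd = 0.5*Cd*rho*A*v^2 = 0.5*0.3*1.225*1.76715e-04*256^2 = 2.128 N

2.128 N


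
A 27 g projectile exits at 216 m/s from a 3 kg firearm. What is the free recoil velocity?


v_recoil = m_p * v_p / m_gun = 0.027 * 216 / 3 = 1.944 m/s

1.944 m/s


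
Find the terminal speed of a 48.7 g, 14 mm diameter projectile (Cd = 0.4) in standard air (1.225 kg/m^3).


A = pi*(d/2)^2 = pi*(14/2000)^2 = 1.53938e-04 m^2
vt = sqrt(2mg/(Cd*rho*A)) = sqrt(2*0.0487*9.81/(0.4 * 1.225 * 1.53938e-04)) = 112.5 m/s

112.5 m/s


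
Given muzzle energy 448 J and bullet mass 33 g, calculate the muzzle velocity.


v = sqrt(2*E/m) = sqrt(2*448/0.033) = 164.8 m/s

164.8 m/s


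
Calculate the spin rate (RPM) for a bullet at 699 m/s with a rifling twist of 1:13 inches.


twist_m = 13*0.0254 = 0.3302 m
spin = v/twist = 699/0.3302 = 2116.899 rev/s
RPM = spin*60 = 2116.899*60 ≈ 127014 RPM

127014 RPM


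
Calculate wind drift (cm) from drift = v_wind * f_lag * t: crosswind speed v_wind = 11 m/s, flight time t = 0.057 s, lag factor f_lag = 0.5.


drift = v_wind * lag * t = 11 * 0.5 * 0.057 = 0.3135 m ≈ 31.35 cm

31.35 cm


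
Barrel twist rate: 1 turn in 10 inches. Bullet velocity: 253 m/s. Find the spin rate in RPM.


twist_m = 10*0.0254 = 0.254 m
spin = v/twist = 253/0.254 = 996.063 rev/s
RPM = spin*60 = 996.063*60 ≈ 59764 RPM

59764 RPM


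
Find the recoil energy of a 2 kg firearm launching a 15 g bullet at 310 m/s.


v_r = m_p*v_p/m_gun = 0.015*310/2 = 2.325 m/s, E_r = 0.5*m_gun*v_r^2 = 0.5*2*2.325^2 = 5.406 J

5.406 J


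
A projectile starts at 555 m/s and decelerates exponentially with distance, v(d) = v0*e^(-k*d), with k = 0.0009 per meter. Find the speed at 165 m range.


v = v0*exp(-k*d) = 555*exp(-0.0009*165) = 478.4 m/s

478.4 m/s


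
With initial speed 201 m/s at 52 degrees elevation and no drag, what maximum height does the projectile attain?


H = (v0*sin(theta))^2 / (2g) = (201*sin(52°))^2 / (2*9.81) = 1279 m

1279 m


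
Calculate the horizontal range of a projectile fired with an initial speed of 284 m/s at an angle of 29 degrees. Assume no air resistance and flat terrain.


R = v0^2 * sin(2*theta) / g = 284^2 * sin(2*29°) / 9.81 = 6972 m

6972 m


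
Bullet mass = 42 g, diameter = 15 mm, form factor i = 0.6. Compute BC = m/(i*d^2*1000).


BC = m/(i*d^2*1000) = 42/(0.6 * 15^2 * 1000) = 0.0003111

0.0003111


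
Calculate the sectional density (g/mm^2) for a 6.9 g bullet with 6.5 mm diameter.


SD = m/d^2 = 6.9/6.5^2 = 0.1633 g/mm^2

0.1633 g/mm^2


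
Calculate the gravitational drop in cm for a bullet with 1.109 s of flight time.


drop = 0.5*g*t^2 = 0.5*9.81*1.109^2 = 6.03257 m ≈ 603.3 cm

603.3 cm


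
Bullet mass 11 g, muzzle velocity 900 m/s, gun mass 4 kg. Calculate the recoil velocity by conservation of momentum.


v_recoil = m_p * v_p / m_gun = 0.011 * 900 / 4 = 2.475 m/s

2.475 m/s


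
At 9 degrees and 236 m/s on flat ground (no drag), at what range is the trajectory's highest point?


R = v0^2*sin(2*theta)/g = 236^2*sin(2*9°)/9.81 = 1754.44 m
apex_dist = R/2 = 1754.44/2 = 877.2 m

877.2 m


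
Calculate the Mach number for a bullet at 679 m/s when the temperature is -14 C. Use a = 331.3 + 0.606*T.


a = 331.3 + 0.606*(-14) = 322.816 m/s
M = v/a = 679/322.816 = 2.103

2.103


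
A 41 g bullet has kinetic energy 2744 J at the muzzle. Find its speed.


v = sqrt(2*E/m) = sqrt(2*2744/0.041) = 365.9 m/s

365.9 m/s


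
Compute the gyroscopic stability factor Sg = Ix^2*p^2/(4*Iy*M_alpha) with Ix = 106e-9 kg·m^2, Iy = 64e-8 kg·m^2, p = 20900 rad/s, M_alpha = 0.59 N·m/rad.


Sg = Ix^2 * p^2 / (4 * Iy * M_alpha) = (106e-9)^2 * 20900^2 / (4 * 64e-8 * 0.59) = 3.249

3.249


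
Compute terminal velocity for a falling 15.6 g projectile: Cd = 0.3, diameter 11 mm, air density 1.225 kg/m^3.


A = pi*(d/2)^2 = pi*(11/2000)^2 = 9.50332e-05 m^2
vt = sqrt(2mg/(Cd*rho*A)) = sqrt(2*0.0156*9.81/(0.3 * 1.225 * 9.50332e-05)) = 93.62 m/s

93.62 m/s


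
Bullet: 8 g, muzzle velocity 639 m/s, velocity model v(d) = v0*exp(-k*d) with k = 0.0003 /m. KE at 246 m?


v = v0*exp(-k*d) = 639*exp(-0.0003*246) = 593.54 m/s
E = 0.5*m*v^2 = 0.5*0.008*593.54^2 = 1409 J

1409 J


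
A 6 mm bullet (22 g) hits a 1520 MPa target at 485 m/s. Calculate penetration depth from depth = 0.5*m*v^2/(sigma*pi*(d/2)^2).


A = pi*(d/2)^2 = pi*(6/2)^2 = 28.2743 mm^2
E = 0.5*m*v^2 = 0.5*0.022*485^2 = 2587.47 J
depth = E/(sigma*A) = 2587.47 J / (1520 MPa * 28.2743 mm^2) = 2587.47/(1520 * 28.2743) m = 0.0602061 m ≈ 60.21 mm

60.21 mm


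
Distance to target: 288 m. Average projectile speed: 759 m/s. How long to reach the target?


t = d/v = 288/759 = 0.3794 s

0.3794 s


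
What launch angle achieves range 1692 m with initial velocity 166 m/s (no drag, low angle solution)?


sin(2*theta) = R*g/v0^2 = 1692*9.81/166^2 = 0.602356, theta = arcsin(0.602356)/2 = 18.52°

18.52 degrees


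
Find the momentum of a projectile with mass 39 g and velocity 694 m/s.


p = m*v = 0.039*694 = 27.07 kg·m/s

27.07 kg·m/s


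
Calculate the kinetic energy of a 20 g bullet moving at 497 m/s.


E = 0.5*m*v^2 = 0.5*0.02*497^2 = 2470 J

2470 J


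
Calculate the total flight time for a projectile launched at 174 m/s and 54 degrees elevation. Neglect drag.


T = 2*v0*sin(theta)/g = 2*174*sin(54°)/9.81 = 28.7 s

28.7 s


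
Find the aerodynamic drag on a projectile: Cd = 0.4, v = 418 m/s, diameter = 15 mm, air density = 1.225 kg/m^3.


A = pi*(d/2)^2 = pi*(15/2000)^2 = 1.76715e-04 m^2
Fd = 0.5*Cd*rho*A*v^2 = 0.5*0.4*1.225*1.76715e-04*418^2 = 7.565 N

7.565 N
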